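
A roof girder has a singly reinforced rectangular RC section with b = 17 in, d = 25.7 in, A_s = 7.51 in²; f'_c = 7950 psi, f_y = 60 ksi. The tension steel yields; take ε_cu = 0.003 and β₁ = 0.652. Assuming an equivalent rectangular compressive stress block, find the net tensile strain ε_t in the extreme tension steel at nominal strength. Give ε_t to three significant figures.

a = A_s f_y/(0.85 f'_c b) = 3.922 in.
β₁ = 0.652, so c = a/β₁ = 3.922/0.652 = 6.015 in.
From the linear strain diagram with ε_cu = 0.003: ε_t = 0.003 (d − c)/c = 0.003 × (25.7 − 6.015)/6.015 = 0.00982.
Since ε_t ≥ 0.005, the section is tension-controlled.

ε_t ≈ 0.00982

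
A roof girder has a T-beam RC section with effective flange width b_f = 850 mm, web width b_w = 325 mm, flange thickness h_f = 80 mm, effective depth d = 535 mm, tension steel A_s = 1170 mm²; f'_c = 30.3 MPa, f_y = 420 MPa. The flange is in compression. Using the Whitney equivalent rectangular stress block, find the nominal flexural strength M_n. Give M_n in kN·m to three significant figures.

Tension: T = A_s f_y = 1170 × 420 = 491400 N.
Try a within the flange: a = T/(0.85 f'_c b_f) = 491400/(0.85 × 30.3 × 850) = 22.45 mm.
Since a = 22.45 ≤ h_f = 80 mm, the stress block lies entirely in the flange; analyse as a rectangular beam of width b_f.
M_n = T(d − a/2) = 491400 × (535 − 11.225) = 257.38 × 10⁶ N·mm.
M_n = 257.38 kN·m.

M_n ≈ 257 kN·m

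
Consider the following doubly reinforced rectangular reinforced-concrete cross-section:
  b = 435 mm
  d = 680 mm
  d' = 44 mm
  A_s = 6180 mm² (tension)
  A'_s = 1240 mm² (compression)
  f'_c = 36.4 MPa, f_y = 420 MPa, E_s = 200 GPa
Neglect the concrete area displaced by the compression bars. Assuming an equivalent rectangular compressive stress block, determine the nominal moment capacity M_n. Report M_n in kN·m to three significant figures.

M_n ≈ 1580 kN·m

Assume both tension and compression steel yield.
Net tension couple steel: A_s − A'_s = 4940 mm².
a = (A_s − A'_s) f_y / (0.85 f'_c b) = 2074800/(0.85 × 36.4 × 435) = 154.16 mm.
c = a/β₁ = 154.16/0.79 = 195.14 mm; ε'_s = 0.003(c − d')/c = 0.0023 ≥ f_y/E_s = 0.0021, so compression steel does yield.
M_n = (A_s − A'_s) f_y (d − a/2) + A'_s f_y (d − d') = [2074800 × (680 − 77.08) + 520800 × (680 − 44)] × 10⁻⁶ = 1250.94 + 331.23 = 1582.17 kN·m.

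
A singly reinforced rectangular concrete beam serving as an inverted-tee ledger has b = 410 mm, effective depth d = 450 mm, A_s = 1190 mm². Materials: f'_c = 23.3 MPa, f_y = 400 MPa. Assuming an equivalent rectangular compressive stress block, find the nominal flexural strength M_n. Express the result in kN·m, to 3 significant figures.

T = A_s f_y = 1190 × 400 = 476000 N = 476 kN.
From C = T: a = T/(0.85 f'_c b) = 476000/(0.85 × 23.3 × 410) = 58.62 mm.
M_n = T(d − a/2) = 476 kN × (450 − 29.31) mm = 200.25 kN·m.

M_n ≈ 200 kN·m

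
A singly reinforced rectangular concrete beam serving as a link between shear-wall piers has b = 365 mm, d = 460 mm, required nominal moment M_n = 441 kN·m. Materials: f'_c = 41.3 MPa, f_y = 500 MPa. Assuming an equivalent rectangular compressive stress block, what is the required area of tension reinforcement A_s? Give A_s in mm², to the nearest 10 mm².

With M_n = 0.85 f'_c a b (d − a/2), solve the quadratic for a:
a = d − √(d² − 2M_n/(0.85 f'_c b)) = 460 − √(460² − 2 × 441×10⁶/(0.85 × 41.3 × 365)) = 82.16 mm.
A_s = 0.85 f'_c a b / f_y = 0.85 × 41.3 × 82.16 × 365 / 500 = 2105.5 mm².

A_s ≈ 2110 mm²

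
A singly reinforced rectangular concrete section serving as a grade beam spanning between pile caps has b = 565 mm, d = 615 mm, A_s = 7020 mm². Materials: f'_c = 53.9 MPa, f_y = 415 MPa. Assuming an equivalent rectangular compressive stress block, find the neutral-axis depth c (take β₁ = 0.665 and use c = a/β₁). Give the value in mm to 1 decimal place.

T = A_s f_y = 7020 × 415 = 2913300 N = 2913.3 kN.
Setting C = 0.85 f'_c a b equal to T: a = 2913300/(0.85 × 53.9 × 565) = 112.546 mm.
With β₁ = 0.665, c = a/β₁ = 112.546/0.665 = 169.2 mm.

c ≈ 169.2 mm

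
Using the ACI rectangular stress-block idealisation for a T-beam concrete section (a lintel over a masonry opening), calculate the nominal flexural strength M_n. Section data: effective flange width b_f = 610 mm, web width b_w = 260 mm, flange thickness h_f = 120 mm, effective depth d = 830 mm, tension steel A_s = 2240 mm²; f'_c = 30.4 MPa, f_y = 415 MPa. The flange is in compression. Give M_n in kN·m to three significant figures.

M_n ≈ 744 kN·m

Tension: T = A_s f_y = 2240 × 415 = 929600 N.
Try a within the flange: a = T/(0.85 f'_c b_f) = 929600/(0.85 × 30.4 × 610) = 58.98 mm.
Since a = 58.98 ≤ h_f = 120 mm, the stress block lies entirely in the flange; analyse as a rectangular beam of width b_f.
M_n = T(d − a/2) = 929600 × (830 − 29.49) = 744.15 × 10⁶ N·mm.
M_n = 744.15 kN·m.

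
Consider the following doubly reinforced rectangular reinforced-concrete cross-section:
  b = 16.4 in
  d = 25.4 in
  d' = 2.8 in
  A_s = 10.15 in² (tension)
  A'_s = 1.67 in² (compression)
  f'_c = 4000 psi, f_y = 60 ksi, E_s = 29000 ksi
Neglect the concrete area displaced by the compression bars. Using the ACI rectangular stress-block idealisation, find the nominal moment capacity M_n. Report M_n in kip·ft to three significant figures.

M_n ≈ 1070 kip·ft

Assume both steels yield.
a = (A_s − A'_s) f_y/(0.85 f'_c b) = (10.15 − 1.67) × 60/(0.85 × 4 × 16.4) = 9.125 in.
c = a/β₁ = 9.125/0.85 = 10.735 in; ε'_s = 0.003(c − d')/c = 0.0022 ≥ ε_y = 0.0021, so the compression steel yields.
M_n = (A_s − A'_s) f_y (d − a/2) + A'_s f_y (d − d') = 508.8 × (25.4 − 4.5625) + 100.2 × (25.4 − 2.8) = 10602.1 + 2264.5 = 12866.6 kip·in = 12866.6/12 = 1072.22 kip·ft.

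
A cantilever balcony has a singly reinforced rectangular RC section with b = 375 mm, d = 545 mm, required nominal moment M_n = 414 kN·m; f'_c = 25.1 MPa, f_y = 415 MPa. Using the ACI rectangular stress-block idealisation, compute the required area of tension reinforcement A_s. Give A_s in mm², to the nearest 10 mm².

A_s ≈ 2030 mm²

With M_n = 0.85 f'_c a b (d − a/2), solve the quadratic for a:
a = d − √(d² − 2M_n/(0.85 f'_c b)) = 545 − √(545² − 2 × 414×10⁶/(0.85 × 25.1 × 375)) = 105.08 mm.
A_s = 0.85 f'_c a b / f_y = 0.85 × 25.1 × 105.08 × 375 / 415 = 2025.8 mm².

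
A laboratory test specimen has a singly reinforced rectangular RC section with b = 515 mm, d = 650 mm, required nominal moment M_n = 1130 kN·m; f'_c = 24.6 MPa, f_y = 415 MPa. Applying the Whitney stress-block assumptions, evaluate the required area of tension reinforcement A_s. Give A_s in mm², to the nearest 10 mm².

With M_n = 0.85 f'_c a b (d − a/2), solve the quadratic for a:
a = d − √(d² − 2M_n/(0.85 f'_c b)) = 650 − √(650² − 2 × 1130×10⁶/(0.85 × 24.6 × 515)) = 188.88 mm.
A_s = 0.85 f'_c a b / f_y = 0.85 × 24.6 × 188.88 × 515 / 415 = 4901.2 mm².

A_s ≈ 4900 mm²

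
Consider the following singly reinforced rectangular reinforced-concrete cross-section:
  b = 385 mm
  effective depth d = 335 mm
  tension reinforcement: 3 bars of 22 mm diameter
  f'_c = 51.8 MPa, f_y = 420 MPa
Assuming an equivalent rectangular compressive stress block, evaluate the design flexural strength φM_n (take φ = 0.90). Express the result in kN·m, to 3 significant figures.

φM_n ≈ 138 kN·m

A_s = 3 × 380 = 1140 mm².
T = A_s f_y = 1140 × 420 = 478800 N = 478.8 kN.
From C = T: a = T/(0.85 f'_c b) = 478800/(0.85 × 51.8 × 385) = 28.25 mm.
M_n = T(d − a/2) = 478.8 kN × (335 − 14.125) mm = 153.63 kN·m.
φM_n = 0.90 × 153.63 = 138.27 kN·m.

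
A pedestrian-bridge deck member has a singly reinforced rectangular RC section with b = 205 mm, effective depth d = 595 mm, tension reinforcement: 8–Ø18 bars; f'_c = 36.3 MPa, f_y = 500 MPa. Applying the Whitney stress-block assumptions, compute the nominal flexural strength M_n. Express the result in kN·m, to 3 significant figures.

A_s = 8 × 254 = 2032 mm².
T = A_s f_y = 2032 × 500 = 1016000 N = 1016 kN.
From C = T: a = T/(0.85 f'_c b) = 1016000/(0.85 × 36.3 × 205) = 160.63 mm.
M_n = T(d − a/2) = 1016 kN × (595 − 80.315) mm = 522.92 kN·m.

M_n ≈ 523 kN·m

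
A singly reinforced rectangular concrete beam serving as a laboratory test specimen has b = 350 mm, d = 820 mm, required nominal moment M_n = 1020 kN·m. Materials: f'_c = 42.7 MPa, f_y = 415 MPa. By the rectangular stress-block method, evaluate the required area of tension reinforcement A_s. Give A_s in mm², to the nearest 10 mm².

A_s ≈ 3200 mm²

With M_n = 0.85 f'_c a b (d − a/2), solve the quadratic for a:
a = d − √(d² − 2M_n/(0.85 f'_c b)) = 820 − √(820² − 2 × 1020×10⁶/(0.85 × 42.7 × 350)) = 104.59 mm.
A_s = 0.85 f'_c a b / f_y = 0.85 × 42.7 × 104.59 × 350 / 415 = 3201.5 mm².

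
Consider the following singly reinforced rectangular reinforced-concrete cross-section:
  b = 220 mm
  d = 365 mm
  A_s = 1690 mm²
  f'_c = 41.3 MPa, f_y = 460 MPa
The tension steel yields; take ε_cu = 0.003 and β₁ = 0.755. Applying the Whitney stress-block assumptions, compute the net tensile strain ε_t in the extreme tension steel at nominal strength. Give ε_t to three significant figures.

a = A_s f_y/(0.85 f'_c b) = 100.66 mm.
β₁ = 0.755, so c = a/β₁ = 100.66/0.755 = 133.32 mm.
From the linear strain diagram with ε_cu = 0.003: ε_t = 0.003 (d − c)/c = 0.003 × (365 − 133.32)/133.32 = 0.00521.
Since ε_t ≥ 0.005, the section is tension-controlled.

ε_t ≈ 0.00521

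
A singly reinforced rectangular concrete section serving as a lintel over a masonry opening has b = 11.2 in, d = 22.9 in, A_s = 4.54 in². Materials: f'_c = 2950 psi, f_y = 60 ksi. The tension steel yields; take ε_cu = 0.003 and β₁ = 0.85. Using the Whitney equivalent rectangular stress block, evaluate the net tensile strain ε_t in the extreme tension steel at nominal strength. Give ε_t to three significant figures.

ε_t ≈ 0.00302

a = A_s f_y/(0.85 f'_c b) = 9.699 in.
β₁ = 0.85, so c = a/β₁ = 9.699/0.85 = 11.411 in.
From the linear strain diagram with ε_cu = 0.003: ε_t = 0.003 (d − c)/c = 0.003 × (22.9 − 11.411)/11.411 = 0.00302.
ε_t < 0.004 — the section is over-reinforced for flexure under ACI limits.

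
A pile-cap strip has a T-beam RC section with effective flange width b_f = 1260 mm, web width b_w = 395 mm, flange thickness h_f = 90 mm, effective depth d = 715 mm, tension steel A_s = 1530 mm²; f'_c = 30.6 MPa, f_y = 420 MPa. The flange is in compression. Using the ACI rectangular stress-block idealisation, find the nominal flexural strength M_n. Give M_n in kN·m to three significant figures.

M_n ≈ 453 kN·m

Tension: T = A_s f_y = 1530 × 420 = 642600 N.
Try a within the flange: a = T/(0.85 f'_c b_f) = 642600/(0.85 × 30.6 × 1260) = 19.61 mm.
Since a = 19.61 ≤ h_f = 90 mm, the stress block lies entirely in the flange; analyse as a rectangular beam of width b_f.
M_n = T(d − a/2) = 642600 × (715 − 9.805) = 453.16 × 10⁶ N·mm.
M_n = 453.16 kN·m.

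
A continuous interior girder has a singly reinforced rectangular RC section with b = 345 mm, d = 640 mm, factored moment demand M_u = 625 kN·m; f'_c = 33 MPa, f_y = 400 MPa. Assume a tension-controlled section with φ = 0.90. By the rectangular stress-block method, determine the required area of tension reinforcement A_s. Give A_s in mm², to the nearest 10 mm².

M_n = M_u/φ = 625/0.90 = 694.444 kN·m.
With M_n = 0.85 f'_c a b (d − a/2), solve the quadratic for a:
a = d − √(d² − 2M_n/(0.85 f'_c b)) = 640 − √(640² − 2 × 694.444×10⁶/(0.85 × 33 × 345)) = 124.17 mm.
A_s = 0.85 f'_c a b / f_y = 0.85 × 33 × 124.17 × 345 / 400 = 3004.1 mm².

A_s ≈ 3000 mm²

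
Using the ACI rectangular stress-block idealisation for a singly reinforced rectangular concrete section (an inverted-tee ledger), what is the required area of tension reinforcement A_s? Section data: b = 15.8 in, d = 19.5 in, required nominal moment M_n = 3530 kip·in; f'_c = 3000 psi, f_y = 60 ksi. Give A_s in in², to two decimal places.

From M_n = 0.85 f'_c a b (d − a/2):
a = d − √(d² − 2M_n/(0.85 f'_c b)) = 19.5 − √(19.5² − 2 × 3530/(0.85 × 3 × 15.8)) = 5.181 in.
A_s = 0.85 f'_c a b / f_y = 0.85 × 3 × 5.181 × 15.8 / 60 = 3.479 in².

A_s ≈ 3.48 in²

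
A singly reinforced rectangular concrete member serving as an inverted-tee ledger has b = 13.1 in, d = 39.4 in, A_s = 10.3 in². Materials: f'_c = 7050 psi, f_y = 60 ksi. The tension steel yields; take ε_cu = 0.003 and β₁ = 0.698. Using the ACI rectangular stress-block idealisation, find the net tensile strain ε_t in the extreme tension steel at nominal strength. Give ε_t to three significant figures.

a = A_s f_y/(0.85 f'_c b) = 7.872 in.
β₁ = 0.698, so c = a/β₁ = 7.872/0.698 = 11.278 in.
From the linear strain diagram with ε_cu = 0.003: ε_t = 0.003 (d − c)/c = 0.003 × (39.4 − 11.278)/11.278 = 0.00748.
Since ε_t ≥ 0.005, the section is tension-controlled.

ε_t ≈ 0.00748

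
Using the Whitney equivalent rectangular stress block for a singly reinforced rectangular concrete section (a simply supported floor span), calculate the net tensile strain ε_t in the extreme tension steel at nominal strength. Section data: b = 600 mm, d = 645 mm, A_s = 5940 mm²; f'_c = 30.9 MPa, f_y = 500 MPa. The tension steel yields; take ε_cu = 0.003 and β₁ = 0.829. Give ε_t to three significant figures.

a = A_s f_y/(0.85 f'_c b) = 188.46 mm.
β₁ = 0.829, so c = a/β₁ = 188.46/0.829 = 227.33 mm.
From the linear strain diagram with ε_cu = 0.003: ε_t = 0.003 (d − c)/c = 0.003 × (645 − 227.33)/227.33 = 0.00551.
Since ε_t ≥ 0.005, the section is tension-controlled.

ε_t ≈ 0.00551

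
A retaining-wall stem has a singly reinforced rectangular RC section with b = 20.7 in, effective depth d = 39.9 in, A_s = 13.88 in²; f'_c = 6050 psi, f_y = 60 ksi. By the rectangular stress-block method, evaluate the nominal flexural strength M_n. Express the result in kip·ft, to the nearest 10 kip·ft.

M_n ≈ 2500 kip·ft

T = A_s f_y = 13.88 × 60 = 832.8 kips.
a = T/(0.85 f'_c b) = 832.8/(0.85 × 6.05 × 20.7) = 7.823 in.
M_n = T(d − a/2) = 832.8 × (39.9 − 3.9115) = 29971.2 kip·in = 29971.2/12 = 2497.60 kip·ft.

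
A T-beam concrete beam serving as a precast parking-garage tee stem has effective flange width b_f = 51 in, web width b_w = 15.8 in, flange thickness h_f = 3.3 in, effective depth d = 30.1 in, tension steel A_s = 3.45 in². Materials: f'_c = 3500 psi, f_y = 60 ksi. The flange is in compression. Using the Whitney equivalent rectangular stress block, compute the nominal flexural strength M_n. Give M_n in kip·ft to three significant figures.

Tension: T = A_s f_y = 3.45 × 60 = 207 kips.
Try a within the flange: a = T/(0.85 f'_c b_f) = 207/(0.85 × 3.5 × 51) = 1.364 in.
Since a = 1.364 ≤ h_f = 3.3 in, the stress block lies entirely in the flange; analyse as a rectangular beam of width b_f.
M_n = T(d − a/2) = 207 × (30.1 − 0.682) = 6089.5 kip·in.
M_n = 6089.5/12 = 507.46 kip·ft.

M_n ≈ 507 kip·ft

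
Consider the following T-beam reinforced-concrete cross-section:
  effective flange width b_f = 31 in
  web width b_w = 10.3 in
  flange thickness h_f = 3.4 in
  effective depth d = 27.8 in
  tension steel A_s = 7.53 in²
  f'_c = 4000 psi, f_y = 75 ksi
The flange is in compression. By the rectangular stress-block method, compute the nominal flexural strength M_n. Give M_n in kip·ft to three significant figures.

Tension: T = A_s f_y = 7.53 × 75 = 564.75 kips.
Try a within the flange: a = T/(0.85 f'_c b_f) = 564.75/(0.85 × 4 × 31) = 5.358 in.
a = 5.358 > h_f = 3.4 in: the block extends into the web. Split into flange-overhang and web parts.
C_f = 0.85 f'_c (b_f − b_w) h_f = 0.85 × 4 × (31 − 10.3) × 3.4 = 239.3 kips.
Remaining web compression depth: a_w = (T − C_f)/(0.85 f'_c b_w) = (564.75 − 239.3)/(0.85 × 4 × 10.3) = 9.293 in.
M_n = C_f(d − h_f/2) + (T − C_f)(d − a_w/2) = 239.3 × (27.8 − 1.7) + 325.45 × (27.8 − 4.6465) = 6245.7 + 7535.3 = 13781.0 kip·in.
M_n = 13781.0/12 = 1148.42 kip·ft.

M_n ≈ 1150 kip·ft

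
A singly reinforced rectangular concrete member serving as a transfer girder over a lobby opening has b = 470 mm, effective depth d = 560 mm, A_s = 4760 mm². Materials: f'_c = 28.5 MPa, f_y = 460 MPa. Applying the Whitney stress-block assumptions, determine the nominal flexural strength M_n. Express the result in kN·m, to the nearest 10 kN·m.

M_n ≈ 1020 kN·m

T = A_s f_y = 4760 × 460 = 2189600 N = 2189.6 kN.
From C = T: a = T/(0.85 f'_c b) = 2189600/(0.85 × 28.5 × 470) = 192.31 mm.
M_n = T(d − a/2) = 2189.6 kN × (560 − 96.155) mm = 1015.64 kN·m.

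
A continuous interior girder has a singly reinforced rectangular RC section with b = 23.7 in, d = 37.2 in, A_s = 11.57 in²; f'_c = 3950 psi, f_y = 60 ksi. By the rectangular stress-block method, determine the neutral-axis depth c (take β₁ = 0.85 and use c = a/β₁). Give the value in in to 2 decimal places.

c ≈ 10.26 in

T = A_s f_y = 11.57 × 60 = 694.2 kips.
a = T/(0.85 f'_c b) = 694.2/(0.85 × 3.95 × 23.7) = 8.7241 in.
With β₁ = 0.85, c = a/β₁ = 8.7241/0.85 = 10.26 in.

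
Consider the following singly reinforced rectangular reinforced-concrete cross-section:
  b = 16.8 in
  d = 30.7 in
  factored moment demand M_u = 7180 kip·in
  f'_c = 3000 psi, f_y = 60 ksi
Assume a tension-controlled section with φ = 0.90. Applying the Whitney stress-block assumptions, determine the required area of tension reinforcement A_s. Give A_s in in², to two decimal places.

M_n = M_u/φ = 7180/0.90 = 7977.78 kip·in.
From M_n = 0.85 f'_c a b (d − a/2):
a = d − √(d² − 2M_n/(0.85 f'_c b)) = 30.7 − √(30.7² − 2 × 7977.78/(0.85 × 3 × 16.8)) = 6.824 in.
A_s = 0.85 f'_c a b / f_y = 0.85 × 3 × 6.824 × 16.8 / 60 = 4.872 in².

A_s ≈ 4.87 in²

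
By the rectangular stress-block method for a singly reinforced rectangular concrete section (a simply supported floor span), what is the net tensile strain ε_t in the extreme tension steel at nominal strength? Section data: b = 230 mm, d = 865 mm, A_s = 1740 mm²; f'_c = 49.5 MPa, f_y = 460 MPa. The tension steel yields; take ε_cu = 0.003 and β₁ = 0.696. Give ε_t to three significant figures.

a = A_s f_y/(0.85 f'_c b) = 82.71 mm.
β₁ = 0.696, so c = a/β₁ = 82.71/0.696 = 118.84 mm.
From the linear strain diagram with ε_cu = 0.003: ε_t = 0.003 (d − c)/c = 0.003 × (865 − 118.84)/118.84 = 0.0188.
Since ε_t ≥ 0.005, the section is tension-controlled.

ε_t ≈ 0.0188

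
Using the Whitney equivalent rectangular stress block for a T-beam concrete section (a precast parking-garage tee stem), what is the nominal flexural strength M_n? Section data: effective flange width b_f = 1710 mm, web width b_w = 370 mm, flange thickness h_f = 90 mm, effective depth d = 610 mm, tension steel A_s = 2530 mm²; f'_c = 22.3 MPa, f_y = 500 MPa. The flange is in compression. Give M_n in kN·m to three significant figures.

Tension: T = A_s f_y = 2530 × 500 = 1265000 N.
Try a within the flange: a = T/(0.85 f'_c b_f) = 1265000/(0.85 × 22.3 × 1710) = 39.03 mm.
Since a = 39.03 ≤ h_f = 90 mm, the stress block lies entirely in the flange; analyse as a rectangular beam of width b_f.
M_n = T(d − a/2) = 1265000 × (610 − 19.515) = 746.96 × 10⁶ N·mm.
M_n = 746.96 kN·m.

M_n ≈ 747 kN·m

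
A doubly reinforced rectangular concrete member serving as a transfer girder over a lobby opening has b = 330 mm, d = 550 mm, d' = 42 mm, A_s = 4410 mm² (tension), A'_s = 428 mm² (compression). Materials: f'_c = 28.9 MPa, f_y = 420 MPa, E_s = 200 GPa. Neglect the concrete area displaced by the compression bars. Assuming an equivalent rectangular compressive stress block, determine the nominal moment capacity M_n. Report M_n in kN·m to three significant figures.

M_n ≈ 839 kN·m

Assume both tension and compression steel yield.
Net tension couple steel: A_s − A'_s = 3982 mm².
a = (A_s − A'_s) f_y / (0.85 f'_c b) = 1672440/(0.85 × 28.9 × 330) = 206.31 mm.
c = a/β₁ = 206.31/0.844 = 244.44 mm; ε'_s = 0.003(c − d')/c = 0.0025 ≥ f_y/E_s = 0.0021, so compression steel does yield.
M_n = (A_s − A'_s) f_y (d − a/2) + A'_s f_y (d − d') = [1672440 × (550 − 103.155) + 179760 × (550 − 42)] × 10⁻⁶ = 747.32 + 91.32 = 838.64 kN·m.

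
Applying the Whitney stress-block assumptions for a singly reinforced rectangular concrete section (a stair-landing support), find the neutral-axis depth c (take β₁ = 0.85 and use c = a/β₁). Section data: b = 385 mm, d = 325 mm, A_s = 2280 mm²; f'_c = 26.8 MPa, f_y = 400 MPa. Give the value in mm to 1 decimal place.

c ≈ 122.3 mm

T = A_s f_y = 2280 × 400 = 912000 N = 912 kN.
Setting C = 0.85 f'_c a b equal to T: a = 912000/(0.85 × 26.8 × 385) = 103.987 mm.
With β₁ = 0.85, c = a/β₁ = 103.987/0.85 = 122.3 mm.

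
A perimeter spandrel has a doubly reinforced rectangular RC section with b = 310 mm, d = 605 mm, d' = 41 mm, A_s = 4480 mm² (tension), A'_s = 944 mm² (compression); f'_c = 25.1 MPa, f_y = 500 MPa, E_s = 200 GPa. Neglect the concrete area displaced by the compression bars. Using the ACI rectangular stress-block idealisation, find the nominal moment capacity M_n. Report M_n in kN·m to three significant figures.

M_n ≈ 1100 kN·m

Assume both tension and compression steel yield.
Net tension couple steel: A_s − A'_s = 3536 mm².
a = (A_s − A'_s) f_y / (0.85 f'_c b) = 1768000/(0.85 × 25.1 × 310) = 267.32 mm.
c = a/β₁ = 267.32/0.85 = 314.49 mm; ε'_s = 0.003(c − d')/c = 0.0026 ≥ f_y/E_s = 0.0025, so compression steel does yield.
M_n = (A_s − A'_s) f_y (d − a/2) + A'_s f_y (d − d') = [1768000 × (605 − 133.66) + 472000 × (605 − 41)] × 10⁻⁶ = 833.33 + 266.21 = 1099.54 kN·m.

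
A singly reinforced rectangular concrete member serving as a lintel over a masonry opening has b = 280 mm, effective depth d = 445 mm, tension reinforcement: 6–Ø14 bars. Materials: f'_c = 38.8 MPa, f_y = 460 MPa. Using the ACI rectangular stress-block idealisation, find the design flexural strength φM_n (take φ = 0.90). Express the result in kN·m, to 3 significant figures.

φM_n ≈ 161 kN·m

A_s = 6 × 154 = 924 mm².
T = A_s f_y = 924 × 460 = 425040 N = 425.04 kN.
From C = T: a = T/(0.85 f'_c b) = 425040/(0.85 × 38.8 × 280) = 46.03 mm.
M_n = T(d − a/2) = 425.04 kN × (445 − 23.015) mm = 179.36 kN·m.
φM_n = 0.90 × 179.36 = 161.42 kN·m.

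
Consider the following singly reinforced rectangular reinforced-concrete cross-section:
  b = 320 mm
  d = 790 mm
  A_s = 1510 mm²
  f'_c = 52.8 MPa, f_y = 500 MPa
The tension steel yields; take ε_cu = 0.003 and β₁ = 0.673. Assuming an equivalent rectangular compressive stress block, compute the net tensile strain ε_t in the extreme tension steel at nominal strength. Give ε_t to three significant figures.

a = A_s f_y/(0.85 f'_c b) = 52.57 mm.
β₁ = 0.673, so c = a/β₁ = 52.57/0.673 = 78.11 mm.
From the linear strain diagram with ε_cu = 0.003: ε_t = 0.003 (d − c)/c = 0.003 × (790 − 78.11)/78.11 = 0.0273.
Since ε_t ≥ 0.005, the section is tension-controlled.

ε_t ≈ 0.0273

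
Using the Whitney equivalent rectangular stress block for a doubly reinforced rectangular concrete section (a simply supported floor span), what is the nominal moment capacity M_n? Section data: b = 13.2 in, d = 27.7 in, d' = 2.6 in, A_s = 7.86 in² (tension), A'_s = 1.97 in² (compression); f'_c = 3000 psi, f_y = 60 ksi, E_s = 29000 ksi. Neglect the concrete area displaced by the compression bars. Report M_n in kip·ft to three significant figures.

M_n ≈ 908 kip·ft

Assume both steels yield.
a = (A_s − A'_s) f_y/(0.85 f'_c b) = (7.86 − 1.97) × 60/(0.85 × 3 × 13.2) = 10.499 in.
c = a/β₁ = 10.499/0.85 = 12.352 in; ε'_s = 0.003(c − d')/c = 0.0024 ≥ ε_y = 0.0021, so the compression steel yields.
M_n = (A_s − A'_s) f_y (d − a/2) + A'_s f_y (d − d') = 353.4 × (27.7 − 5.2495) + 118.2 × (27.7 − 2.6) = 7934.0 + 2966.8 = 10900.8 kip·in = 10900.8/12 = 908.40 kip·ft.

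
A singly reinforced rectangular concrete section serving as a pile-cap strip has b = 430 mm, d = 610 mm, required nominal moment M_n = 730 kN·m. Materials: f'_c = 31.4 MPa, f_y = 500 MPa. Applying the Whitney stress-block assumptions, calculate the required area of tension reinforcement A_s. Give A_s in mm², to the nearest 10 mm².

With M_n = 0.85 f'_c a b (d − a/2), solve the quadratic for a:
a = d − √(d² − 2M_n/(0.85 f'_c b)) = 610 − √(610² − 2 × 730×10⁶/(0.85 × 31.4 × 430)) = 115.14 mm.
A_s = 0.85 f'_c a b / f_y = 0.85 × 31.4 × 115.14 × 430 / 500 = 2642.9 mm².

A_s ≈ 2640 mm²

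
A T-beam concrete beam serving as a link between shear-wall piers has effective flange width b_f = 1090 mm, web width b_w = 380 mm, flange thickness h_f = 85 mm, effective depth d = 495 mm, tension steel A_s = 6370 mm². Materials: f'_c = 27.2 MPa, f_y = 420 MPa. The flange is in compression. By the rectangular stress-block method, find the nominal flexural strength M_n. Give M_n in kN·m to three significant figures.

M_n ≈ 1170 kN·m

Tension: T = A_s f_y = 6370 × 420 = 2675400 N.
Try a within the flange: a = T/(0.85 f'_c b_f) = 2675400/(0.85 × 27.2 × 1090) = 106.16 mm.
a = 106.16 > h_f = 85 mm: the block extends into the web. Split into flange-overhang and web parts.
C_f = 0.85 f'_c (b_f − b_w) h_f = 0.85 × 27.2 × (1090 − 380) × 85 = 1395292 N.
Remaining web compression depth: a_w = (T − C_f)/(0.85 f'_c b_w) = (2675400 − 1395292)/(0.85 × 27.2 × 380) = 145.71 mm.
M_n = C_f(d − h_f/2) + (T − C_f)(d − a_w/2) = 1395292 × (495 − 42.5) + 1280108 × (495 − 72.855) = 631.37 + 540.39 = 1171.76 × 10⁶ N·mm.
M_n = 1171.76 kN·m.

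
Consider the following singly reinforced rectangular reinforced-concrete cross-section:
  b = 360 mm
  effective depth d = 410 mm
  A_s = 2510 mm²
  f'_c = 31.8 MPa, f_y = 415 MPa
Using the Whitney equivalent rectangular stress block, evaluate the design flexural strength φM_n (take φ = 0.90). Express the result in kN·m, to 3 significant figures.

T = A_s f_y = 2510 × 415 = 1041650 N = 1041.65 kN.
From C = T: a = T/(0.85 f'_c b) = 1041650/(0.85 × 31.8 × 360) = 107.05 mm.
M_n = T(d − a/2) = 1041.65 kN × (410 − 53.525) mm = 371.32 kN·m.
φM_n = 0.90 × 371.32 = 334.19 kN·m.

φM_n ≈ 334 kN·m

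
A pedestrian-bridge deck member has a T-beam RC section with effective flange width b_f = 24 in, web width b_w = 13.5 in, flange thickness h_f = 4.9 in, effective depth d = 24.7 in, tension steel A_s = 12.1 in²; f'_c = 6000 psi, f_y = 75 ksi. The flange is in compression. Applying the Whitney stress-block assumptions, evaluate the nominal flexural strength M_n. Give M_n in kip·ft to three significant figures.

M_n ≈ 1560 kip·ft

Tension: T = A_s f_y = 12.1 × 75 = 907.5 kips.
Try a within the flange: a = T/(0.85 f'_c b_f) = 907.5/(0.85 × 6 × 24) = 7.414 in.
a = 7.414 > h_f = 4.9 in: the block extends into the web. Split into flange-overhang and web parts.
C_f = 0.85 f'_c (b_f − b_w) h_f = 0.85 × 6 × (24 − 13.5) × 4.9 = 262.4 kips.
Remaining web compression depth: a_w = (T − C_f)/(0.85 f'_c b_w) = (907.5 − 262.4)/(0.85 × 6 × 13.5) = 9.370 in.
M_n = C_f(d − h_f/2) + (T − C_f)(d − a_w/2) = 262.4 × (24.7 − 2.45) + 645.1 × (24.7 − 4.685) = 5838.4 + 12911.7 = 18750.1 kip·in.
M_n = 18750.1/12 = 1562.51 kip·ft.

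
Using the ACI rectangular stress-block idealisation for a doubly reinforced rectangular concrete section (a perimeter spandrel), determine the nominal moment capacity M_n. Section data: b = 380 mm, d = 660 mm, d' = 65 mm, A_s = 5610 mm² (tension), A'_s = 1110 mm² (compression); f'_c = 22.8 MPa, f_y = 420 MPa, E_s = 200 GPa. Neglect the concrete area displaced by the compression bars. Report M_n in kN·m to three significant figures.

Assume both tension and compression steel yield.
Net tension couple steel: A_s − A'_s = 4500 mm².
a = (A_s − A'_s) f_y / (0.85 f'_c b) = 1890000/(0.85 × 22.8 × 380) = 256.64 mm.
c = a/β₁ = 256.64/0.85 = 301.93 mm; ε'_s = 0.003(c − d')/c = 0.0024 ≥ f_y/E_s = 0.0021, so compression steel does yield.
M_n = (A_s − A'_s) f_y (d − a/2) + A'_s f_y (d − d') = [1890000 × (660 − 128.32) + 466200 × (660 − 65)] × 10⁻⁶ = 1004.88 + 277.39 = 1282.27 kN·m.

M_n ≈ 1280 kN·m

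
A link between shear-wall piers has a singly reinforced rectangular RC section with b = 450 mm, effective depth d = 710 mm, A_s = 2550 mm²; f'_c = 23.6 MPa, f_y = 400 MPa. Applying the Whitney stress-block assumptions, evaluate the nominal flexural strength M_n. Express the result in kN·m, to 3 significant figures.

M_n ≈ 667 kN·m

T = A_s f_y = 2550 × 400 = 1020000 N = 1020 kN.
From C = T: a = T/(0.85 f'_c b) = 1020000/(0.85 × 23.6 × 450) = 112.99 mm.
M_n = T(d − a/2) = 1020 kN × (710 − 56.495) mm = 666.58 kN·m.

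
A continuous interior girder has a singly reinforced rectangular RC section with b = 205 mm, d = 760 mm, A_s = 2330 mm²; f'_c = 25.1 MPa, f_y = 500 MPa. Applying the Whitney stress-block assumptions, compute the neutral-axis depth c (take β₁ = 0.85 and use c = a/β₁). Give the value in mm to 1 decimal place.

T = A_s f_y = 2330 × 500 = 1165000 N = 1165 kN.
Setting C = 0.85 f'_c a b equal to T: a = 1165000/(0.85 × 25.1 × 205) = 266.366 mm.
With β₁ = 0.85, c = a/β₁ = 266.366/0.85 = 313.4 mm.

c ≈ 313.4 mm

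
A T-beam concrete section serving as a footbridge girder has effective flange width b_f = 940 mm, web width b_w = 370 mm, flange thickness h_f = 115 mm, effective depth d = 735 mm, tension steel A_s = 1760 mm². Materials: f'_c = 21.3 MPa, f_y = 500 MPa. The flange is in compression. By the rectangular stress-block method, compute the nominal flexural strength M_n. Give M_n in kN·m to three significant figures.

M_n ≈ 624 kN·m

Tension: T = A_s f_y = 1760 × 500 = 880000 N.
Try a within the flange: a = T/(0.85 f'_c b_f) = 880000/(0.85 × 21.3 × 940) = 51.71 mm.
Since a = 51.71 ≤ h_f = 115 mm, the stress block lies entirely in the flange; analyse as a rectangular beam of width b_f.
M_n = T(d − a/2) = 880000 × (735 − 25.855) = 624.05 × 10⁶ N·mm.
M_n = 624.05 kN·m.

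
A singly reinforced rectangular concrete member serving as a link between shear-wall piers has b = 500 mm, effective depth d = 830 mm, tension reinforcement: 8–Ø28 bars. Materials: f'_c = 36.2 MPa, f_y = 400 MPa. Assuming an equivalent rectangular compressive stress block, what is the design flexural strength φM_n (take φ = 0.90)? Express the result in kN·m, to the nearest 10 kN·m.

φM_n ≈ 1360 kN·m

A_s = 8 × 616 = 4928 mm².
T = A_s f_y = 4928 × 400 = 1971200 N = 1971.2 kN.
From C = T: a = T/(0.85 f'_c b) = 1971200/(0.85 × 36.2 × 500) = 128.12 mm.
M_n = T(d − a/2) = 1971.2 kN × (830 − 64.06) mm = 1509.82 kN·m.
φM_n = 0.90 × 1509.82 = 1358.84 kN·m.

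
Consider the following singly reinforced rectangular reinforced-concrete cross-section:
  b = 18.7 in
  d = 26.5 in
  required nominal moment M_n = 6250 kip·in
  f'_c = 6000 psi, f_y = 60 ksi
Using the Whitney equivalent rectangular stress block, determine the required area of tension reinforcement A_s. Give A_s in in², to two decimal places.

From M_n = 0.85 f'_c a b (d − a/2):
a = d − √(d² − 2M_n/(0.85 f'_c b)) = 26.5 − √(26.5² − 2 × 6250/(0.85 × 6 × 18.7)) = 2.601 in.
A_s = 0.85 f'_c a b / f_y = 0.85 × 6 × 2.601 × 18.7 / 60 = 4.134 in².

A_s ≈ 4.13 in²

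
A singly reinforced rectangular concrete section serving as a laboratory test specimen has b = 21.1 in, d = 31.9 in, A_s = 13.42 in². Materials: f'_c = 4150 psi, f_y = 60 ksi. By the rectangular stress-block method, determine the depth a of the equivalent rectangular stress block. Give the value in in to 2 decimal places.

a ≈ 10.82 in

T = A_s f_y = 13.42 × 60 = 805.2 kips.
a = T/(0.85 f'_c b) = 805.2/(0.85 × 4.15 × 21.1) = 10.82 in.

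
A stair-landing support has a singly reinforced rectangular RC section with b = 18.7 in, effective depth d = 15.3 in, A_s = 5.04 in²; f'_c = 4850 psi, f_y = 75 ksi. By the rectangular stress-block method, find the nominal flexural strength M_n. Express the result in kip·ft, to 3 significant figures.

T = A_s f_y = 5.04 × 75 = 378 kips.
a = T/(0.85 f'_c b) = 378/(0.85 × 4.85 × 18.7) = 4.903 in.
M_n = T(d − a/2) = 378 × (15.3 − 2.4515) = 4856.7 kip·in = 4856.7/12 = 404.73 kip·ft.

M_n ≈ 405 kip·ft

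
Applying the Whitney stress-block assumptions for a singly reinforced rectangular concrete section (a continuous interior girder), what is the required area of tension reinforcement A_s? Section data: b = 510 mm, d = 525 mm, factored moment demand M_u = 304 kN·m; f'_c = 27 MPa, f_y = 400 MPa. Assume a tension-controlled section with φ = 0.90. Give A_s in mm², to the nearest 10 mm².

M_n = M_u/φ = 304/0.90 = 337.778 kN·m.
With M_n = 0.85 f'_c a b (d − a/2), solve the quadratic for a:
a = d − √(d² − 2M_n/(0.85 f'_c b)) = 525 − √(525² − 2 × 337.778×10⁶/(0.85 × 27 × 510)) = 58.19 mm.
A_s = 0.85 f'_c a b / f_y = 0.85 × 27 × 58.19 × 510 / 400 = 1702.7 mm².

A_s ≈ 1700 mm²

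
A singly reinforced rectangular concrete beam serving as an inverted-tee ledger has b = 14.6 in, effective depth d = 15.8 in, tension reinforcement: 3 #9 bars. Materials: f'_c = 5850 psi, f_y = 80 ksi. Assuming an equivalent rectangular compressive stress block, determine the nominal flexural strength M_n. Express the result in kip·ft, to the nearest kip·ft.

M_n ≈ 283 kip·ft

A_s = 3 × 1 = 3 in².
T = A_s f_y = 3 × 80 = 240 kips.
a = T/(0.85 f'_c b) = 240/(0.85 × 5.85 × 14.6) = 3.306 in.
M_n = T(d − a/2) = 240 × (15.8 − 1.653) = 3395.3 kip·in = 3395.3/12 = 282.94 kip·ft.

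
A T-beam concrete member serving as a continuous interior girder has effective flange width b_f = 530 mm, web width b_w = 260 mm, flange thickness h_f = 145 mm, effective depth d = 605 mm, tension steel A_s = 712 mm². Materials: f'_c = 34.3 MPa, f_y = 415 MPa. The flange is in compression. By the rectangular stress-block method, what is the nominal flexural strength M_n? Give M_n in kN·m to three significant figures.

Tension: T = A_s f_y = 712 × 415 = 295480 N.
Try a within the flange: a = T/(0.85 f'_c b_f) = 295480/(0.85 × 34.3 × 530) = 19.12 mm.
Since a = 19.12 ≤ h_f = 145 mm, the stress block lies entirely in the flange; analyse as a rectangular beam of width b_f.
M_n = T(d − a/2) = 295480 × (605 − 9.56) = 175.94 × 10⁶ N·mm.
M_n = 175.94 kN·m.

M_n ≈ 176 kN·m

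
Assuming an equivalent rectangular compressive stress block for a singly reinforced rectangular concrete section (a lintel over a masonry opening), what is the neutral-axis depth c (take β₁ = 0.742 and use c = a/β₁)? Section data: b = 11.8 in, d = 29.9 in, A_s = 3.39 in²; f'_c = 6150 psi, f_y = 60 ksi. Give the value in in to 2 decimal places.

T = A_s f_y = 3.39 × 60 = 203.4 kips.
a = T/(0.85 f'_c b) = 203.4/(0.85 × 6.15 × 11.8) = 3.2974 in.
With β₁ = 0.742, c = a/β₁ = 3.2974/0.742 = 4.44 in.

c ≈ 4.44 in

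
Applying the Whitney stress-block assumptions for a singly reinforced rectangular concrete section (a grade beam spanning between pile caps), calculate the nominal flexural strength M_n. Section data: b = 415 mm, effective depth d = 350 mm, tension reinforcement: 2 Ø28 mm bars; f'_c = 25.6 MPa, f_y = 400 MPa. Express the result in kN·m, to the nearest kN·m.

M_n ≈ 159 kN·m

A_s = 2 × 616 = 1232 mm².
T = A_s f_y = 1232 × 400 = 492800 N = 492.8 kN.
From C = T: a = T/(0.85 f'_c b) = 492800/(0.85 × 25.6 × 415) = 54.57 mm.
M_n = T(d − a/2) = 492.8 kN × (350 − 27.285) mm = 159.03 kN·m.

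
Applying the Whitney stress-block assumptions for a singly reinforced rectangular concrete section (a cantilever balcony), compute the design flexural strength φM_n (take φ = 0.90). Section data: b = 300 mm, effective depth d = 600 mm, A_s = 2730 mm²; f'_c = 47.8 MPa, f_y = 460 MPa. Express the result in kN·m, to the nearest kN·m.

T = A_s f_y = 2730 × 460 = 1255800 N = 1255.8 kN.
From C = T: a = T/(0.85 f'_c b) = 1255800/(0.85 × 47.8 × 300) = 103.03 mm.
M_n = T(d − a/2) = 1255.8 kN × (600 − 51.515) mm = 688.79 kN·m.
φM_n = 0.90 × 688.79 = 619.91 kN·m.

φM_n ≈ 620 kN·m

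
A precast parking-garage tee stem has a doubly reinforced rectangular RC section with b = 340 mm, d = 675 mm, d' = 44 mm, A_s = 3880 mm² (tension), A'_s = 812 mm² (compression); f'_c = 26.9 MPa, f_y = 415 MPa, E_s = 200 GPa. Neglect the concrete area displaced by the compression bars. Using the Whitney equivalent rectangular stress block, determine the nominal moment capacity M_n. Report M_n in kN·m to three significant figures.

M_n ≈ 968 kN·m

Assume both tension and compression steel yield.
Net tension couple steel: A_s − A'_s = 3068 mm².
a = (A_s − A'_s) f_y / (0.85 f'_c b) = 1273220/(0.85 × 26.9 × 340) = 163.78 mm.
c = a/β₁ = 163.78/0.85 = 192.68 mm; ε'_s = 0.003(c − d')/c = 0.0023 ≥ f_y/E_s = 0.0021, so compression steel does yield.
M_n = (A_s − A'_s) f_y (d − a/2) + A'_s f_y (d − d') = [1273220 × (675 − 81.89) + 336980 × (675 − 44)] × 10⁻⁶ = 755.16 + 212.63 = 967.79 kN·m.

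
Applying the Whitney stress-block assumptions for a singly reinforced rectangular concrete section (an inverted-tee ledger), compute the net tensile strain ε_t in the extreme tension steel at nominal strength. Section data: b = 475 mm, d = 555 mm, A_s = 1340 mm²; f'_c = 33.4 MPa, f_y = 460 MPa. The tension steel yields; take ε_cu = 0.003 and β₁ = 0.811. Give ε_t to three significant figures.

a = A_s f_y/(0.85 f'_c b) = 45.71 mm.
β₁ = 0.811, so c = a/β₁ = 45.71/0.811 = 56.36 mm.
From the linear strain diagram with ε_cu = 0.003: ε_t = 0.003 (d − c)/c = 0.003 × (555 − 56.36)/56.36 = 0.0265.
Since ε_t ≥ 0.005, the section is tension-controlled.

ε_t ≈ 0.0265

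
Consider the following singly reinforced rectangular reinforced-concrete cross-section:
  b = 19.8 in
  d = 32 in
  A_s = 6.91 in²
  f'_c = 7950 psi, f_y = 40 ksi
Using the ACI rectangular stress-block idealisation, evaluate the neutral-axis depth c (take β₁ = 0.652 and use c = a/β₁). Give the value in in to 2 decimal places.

T = A_s f_y = 6.91 × 40 = 276.4 kips.
a = T/(0.85 f'_c b) = 276.4/(0.85 × 7.95 × 19.8) = 2.0658 in.
With β₁ = 0.652, c = a/β₁ = 2.0658/0.652 = 3.17 in.

c ≈ 3.17 in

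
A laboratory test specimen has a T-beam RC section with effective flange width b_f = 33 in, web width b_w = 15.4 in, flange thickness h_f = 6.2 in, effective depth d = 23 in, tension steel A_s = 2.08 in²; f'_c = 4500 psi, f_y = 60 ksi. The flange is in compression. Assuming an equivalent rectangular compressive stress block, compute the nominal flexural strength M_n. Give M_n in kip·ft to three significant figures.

M_n ≈ 234 kip·ft

Tension: T = A_s f_y = 2.08 × 60 = 124.8 kips.
Try a within the flange: a = T/(0.85 f'_c b_f) = 124.8/(0.85 × 4.5 × 33) = 0.989 in.
Since a = 0.989 ≤ h_f = 6.2 in, the stress block lies entirely in the flange; analyse as a rectangular beam of width b_f.
M_n = T(d − a/2) = 124.8 × (23 − 0.4945) = 2808.7 kip·in.
M_n = 2808.7/12 = 234.06 kip·ft.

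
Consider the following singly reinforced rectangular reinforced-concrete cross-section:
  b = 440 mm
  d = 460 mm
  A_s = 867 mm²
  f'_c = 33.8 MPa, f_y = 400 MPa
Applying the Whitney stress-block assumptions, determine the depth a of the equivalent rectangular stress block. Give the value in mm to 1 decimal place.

a ≈ 27.4 mm

T = A_s f_y = 867 × 400 = 346800 N = 346.8 kN.
Setting C = 0.85 f'_c a b equal to T: a = 346800/(0.85 × 33.8 × 440) = 27.4 mm.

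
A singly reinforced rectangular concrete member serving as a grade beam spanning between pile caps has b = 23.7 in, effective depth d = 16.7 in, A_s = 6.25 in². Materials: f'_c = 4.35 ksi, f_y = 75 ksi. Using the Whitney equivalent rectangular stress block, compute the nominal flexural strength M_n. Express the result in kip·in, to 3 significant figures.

M_n ≈ 6570 kip·in

T = A_s f_y = 6.25 × 75 = 468.75 kips.
a = T/(0.85 f'_c b) = 468.75/(0.85 × 4.35 × 23.7) = 5.349 in.
M_n = T(d − a/2) = 468.75 × (16.7 − 2.6745) = 6574.5 kip·in.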